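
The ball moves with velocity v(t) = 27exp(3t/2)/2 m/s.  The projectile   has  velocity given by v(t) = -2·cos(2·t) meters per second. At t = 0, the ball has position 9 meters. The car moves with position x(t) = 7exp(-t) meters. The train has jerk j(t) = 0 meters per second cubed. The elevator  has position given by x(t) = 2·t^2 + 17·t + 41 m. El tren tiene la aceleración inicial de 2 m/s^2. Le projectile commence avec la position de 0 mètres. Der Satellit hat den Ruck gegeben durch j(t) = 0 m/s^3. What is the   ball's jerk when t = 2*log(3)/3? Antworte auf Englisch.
To solve this, we need to take 2 derivatives of our velocity equation v(t) = 27·exp(3·t/2)/2. The derivative of velocity gives acceleration: a(t) = 81·exp(3·t/2)/4. Taking d/dt of a(t), we find j(t) = 243·exp(3·t/2)/8. We have jerk j(t) = 243·exp(3·t/2)/8. Substituting t = 2*log(3)/3: j(2*log(3)/3) = 729/8.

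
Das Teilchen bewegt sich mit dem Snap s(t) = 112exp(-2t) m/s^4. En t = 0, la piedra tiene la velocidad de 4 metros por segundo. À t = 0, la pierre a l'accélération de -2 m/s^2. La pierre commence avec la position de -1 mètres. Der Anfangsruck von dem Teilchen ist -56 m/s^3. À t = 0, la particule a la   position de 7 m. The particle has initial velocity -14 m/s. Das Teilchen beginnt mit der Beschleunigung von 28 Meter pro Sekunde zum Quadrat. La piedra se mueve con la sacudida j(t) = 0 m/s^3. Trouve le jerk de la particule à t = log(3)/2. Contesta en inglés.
To solve this, we need to take 1 integral of our snap equation s(t) = 112·exp(-2·t). The antiderivative of snap, with j(0) = -56, gives jerk: j(t) = -56·exp(-2·t). We have jerk j(t) = -56·exp(-2·t). Substituting t = log(3)/2: j(log(3)/2) = -56/3.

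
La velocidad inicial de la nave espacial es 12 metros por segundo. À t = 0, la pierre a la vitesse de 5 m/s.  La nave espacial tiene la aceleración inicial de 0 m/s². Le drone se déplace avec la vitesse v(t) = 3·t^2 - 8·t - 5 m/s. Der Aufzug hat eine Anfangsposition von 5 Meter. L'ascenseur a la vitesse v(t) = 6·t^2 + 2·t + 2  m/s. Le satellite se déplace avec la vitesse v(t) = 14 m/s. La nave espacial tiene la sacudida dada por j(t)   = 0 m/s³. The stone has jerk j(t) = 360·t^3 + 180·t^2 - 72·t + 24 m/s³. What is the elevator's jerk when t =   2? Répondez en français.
Pour résoudre ceci, nous devons prendre 2 dérivées de notre équation de la vitesse v(t) = 6·t^2 + 2·t + 2. En prenant d/dt de v(t), nous trouvons a(t) = 12·t + 2. La dérivée de l'accélération donne le jerk: j(t) = 12. En utilisant j(t) = 12 et en substituant t = 2, nous trouvons j = 12.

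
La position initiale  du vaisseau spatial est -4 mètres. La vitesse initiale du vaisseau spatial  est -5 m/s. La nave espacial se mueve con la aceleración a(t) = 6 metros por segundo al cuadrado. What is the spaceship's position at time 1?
To solve this, we need to take 2 integrals of our acceleration equation a(t) = 6. The antiderivative of acceleration is velocity. Using v(0) = -5, we get v(t) = 6·t - 5. The integral of velocity is position. Using x(0) = -4, we get x(t) = 3·t^2 - 5·t - 4. Using x(t) = 3·t^2 - 5·t - 4 and substituting t = 1, we find x = -6.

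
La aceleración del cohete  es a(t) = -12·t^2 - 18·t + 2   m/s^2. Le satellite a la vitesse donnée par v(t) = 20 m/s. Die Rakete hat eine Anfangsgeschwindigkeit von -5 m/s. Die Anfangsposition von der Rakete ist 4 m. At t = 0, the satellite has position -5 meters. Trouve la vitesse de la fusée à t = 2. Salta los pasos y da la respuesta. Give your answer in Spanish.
La respuesta es -69.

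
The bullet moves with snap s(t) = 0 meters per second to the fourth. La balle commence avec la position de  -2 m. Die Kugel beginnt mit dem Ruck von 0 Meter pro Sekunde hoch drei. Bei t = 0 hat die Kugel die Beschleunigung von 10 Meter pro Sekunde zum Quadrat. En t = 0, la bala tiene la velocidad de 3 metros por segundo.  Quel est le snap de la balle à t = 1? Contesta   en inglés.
We have snap s(t) = 0. Substituting t = 1: s(1) = 0.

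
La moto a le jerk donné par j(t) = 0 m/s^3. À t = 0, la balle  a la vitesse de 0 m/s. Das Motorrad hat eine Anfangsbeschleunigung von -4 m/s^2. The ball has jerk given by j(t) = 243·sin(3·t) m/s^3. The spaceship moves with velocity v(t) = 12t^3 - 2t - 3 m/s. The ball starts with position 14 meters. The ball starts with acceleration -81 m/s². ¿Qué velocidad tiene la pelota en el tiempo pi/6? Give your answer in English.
We must find the antiderivative of our jerk equation j(t) = 243·sin(3·t) 2 times. The integral of jerk, with a(0) = -81, gives acceleration: a(t) = -81·cos(3·t). Taking ∫a(t)dt and applying v(0) = 0, we find v(t) = -27·sin(3·t). Using v(t) = -27·sin(3·t) and substituting t = pi/6, we find v = -27.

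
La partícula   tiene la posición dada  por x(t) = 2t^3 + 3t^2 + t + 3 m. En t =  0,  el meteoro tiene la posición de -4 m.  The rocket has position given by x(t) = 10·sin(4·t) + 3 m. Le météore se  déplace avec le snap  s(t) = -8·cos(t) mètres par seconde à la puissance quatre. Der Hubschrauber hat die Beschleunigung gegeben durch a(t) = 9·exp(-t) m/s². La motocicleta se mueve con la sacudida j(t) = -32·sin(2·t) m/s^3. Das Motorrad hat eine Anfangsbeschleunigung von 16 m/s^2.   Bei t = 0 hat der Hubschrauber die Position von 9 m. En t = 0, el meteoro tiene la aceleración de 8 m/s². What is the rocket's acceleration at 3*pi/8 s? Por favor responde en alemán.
Ausgehend von der Position x(t) = 10·sin(4·t) + 3, nehmen wir 2 Ableitungen. Die Ableitung von der Position ergibt die Geschwindigkeit: v(t) = 40·cos(4·t). Die Ableitung von der Geschwindigkeit ergibt die Beschleunigung: a(t) = -160·sin(4·t). Mit a(t) = -160·sin(4·t) und Einsetzen von t = 3*pi/8, finden wir a = 160.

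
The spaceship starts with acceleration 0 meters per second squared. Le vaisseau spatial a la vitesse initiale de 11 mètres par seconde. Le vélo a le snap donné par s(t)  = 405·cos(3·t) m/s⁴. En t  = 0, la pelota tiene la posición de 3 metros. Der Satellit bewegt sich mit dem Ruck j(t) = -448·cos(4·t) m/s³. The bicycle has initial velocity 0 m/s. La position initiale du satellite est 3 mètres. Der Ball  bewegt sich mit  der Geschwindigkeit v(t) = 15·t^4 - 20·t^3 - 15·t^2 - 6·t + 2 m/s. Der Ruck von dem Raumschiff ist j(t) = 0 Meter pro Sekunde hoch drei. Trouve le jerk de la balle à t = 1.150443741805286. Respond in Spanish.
Para resolver esto, necesitamos tomar 2 derivadas de nuestra ecuación de la velocidad v(t) = 15·t^4 - 20·t^3 - 15·t^2 - 6·t + 2. Derivando la velocidad, obtenemos la aceleración: a(t) = 60·t^3 - 60·t^2 - 30·t - 6. Derivando la aceleración, obtenemos la sacudida: j(t) = 180·t^2 - 120·t - 30. De la ecuación de la sacudida j(t) = 180·t^2 - 120·t - 30, sustituimos t = 1.150443741805286 para obtener j = 70.1804955339763.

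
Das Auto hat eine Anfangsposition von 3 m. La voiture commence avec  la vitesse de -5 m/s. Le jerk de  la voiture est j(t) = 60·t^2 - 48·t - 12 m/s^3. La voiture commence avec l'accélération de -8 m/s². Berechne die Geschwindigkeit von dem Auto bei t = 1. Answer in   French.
Pour résoudre ceci, nous devons prendre 2 intégrales de notre équation du jerk j(t) = 60·t^2 - 48·t - 12. En intégrant le jerk et en utilisant la condition initiale a(0) = -8, nous obtenons a(t) = 20·t^3 - 24·t^2 - 12·t - 8. En intégrant l'accélération et en utilisant la condition initiale v(0) = -5, nous obtenons v(t) = 5·t^4 - 8·t^3 - 6·t^2 - 8·t - 5. Nous avons la vitesse v(t) = 5·t^4 - 8·t^3 - 6·t^2 - 8·t - 5. En substituant t = 1: v(1) = -22.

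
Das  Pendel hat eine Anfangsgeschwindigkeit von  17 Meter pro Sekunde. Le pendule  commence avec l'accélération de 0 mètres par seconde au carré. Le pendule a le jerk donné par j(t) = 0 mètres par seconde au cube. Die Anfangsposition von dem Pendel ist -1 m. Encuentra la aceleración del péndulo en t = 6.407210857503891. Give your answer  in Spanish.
Para resolver esto, necesitamos tomar 1 antiderivada de nuestra ecuación de la sacudida j(t) = 0. La antiderivada de la sacudida es la aceleración. Usando a(0) = 0, obtenemos a(t) = 0. De la ecuación de la aceleración a(t) = 0, sustituimos t = 6.407210857503891 para obtener a = 0.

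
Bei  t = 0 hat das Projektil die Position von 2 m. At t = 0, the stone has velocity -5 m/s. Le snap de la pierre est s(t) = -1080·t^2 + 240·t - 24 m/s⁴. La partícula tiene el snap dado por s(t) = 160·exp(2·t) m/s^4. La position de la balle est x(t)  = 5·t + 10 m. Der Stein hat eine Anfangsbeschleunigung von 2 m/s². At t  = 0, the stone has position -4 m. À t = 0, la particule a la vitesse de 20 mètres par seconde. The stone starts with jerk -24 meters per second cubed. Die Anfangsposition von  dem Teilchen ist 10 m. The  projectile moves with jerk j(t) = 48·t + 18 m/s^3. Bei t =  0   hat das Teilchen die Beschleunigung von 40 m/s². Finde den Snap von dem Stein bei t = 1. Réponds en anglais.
From the given snap equation s(t) = -1080·t^2 + 240·t - 24, we substitute t = 1 to get s = -864.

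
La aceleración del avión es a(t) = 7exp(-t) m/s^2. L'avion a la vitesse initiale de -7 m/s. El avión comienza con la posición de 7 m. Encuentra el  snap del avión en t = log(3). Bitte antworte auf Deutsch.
Um dies zu lösen, müssen wir 2 Ableitungen unserer Gleichung für die Beschleunigung a(t) = 7·exp(-t) nehmen. Die Ableitung von der Beschleunigung ergibt den Ruck: j(t) = -7·exp(-t). Mit d/dt von j(t) finden wir s(t) = 7·exp(-t). Mit s(t) = 7·exp(-t) und Einsetzen von t = log(3), finden wir s = 7/3.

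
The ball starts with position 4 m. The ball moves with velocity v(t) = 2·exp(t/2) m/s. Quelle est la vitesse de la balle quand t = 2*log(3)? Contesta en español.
De la ecuación de la velocidad v(t) = 2·exp(t/2), sustituimos t = 2*log(3) para obtener v = 6.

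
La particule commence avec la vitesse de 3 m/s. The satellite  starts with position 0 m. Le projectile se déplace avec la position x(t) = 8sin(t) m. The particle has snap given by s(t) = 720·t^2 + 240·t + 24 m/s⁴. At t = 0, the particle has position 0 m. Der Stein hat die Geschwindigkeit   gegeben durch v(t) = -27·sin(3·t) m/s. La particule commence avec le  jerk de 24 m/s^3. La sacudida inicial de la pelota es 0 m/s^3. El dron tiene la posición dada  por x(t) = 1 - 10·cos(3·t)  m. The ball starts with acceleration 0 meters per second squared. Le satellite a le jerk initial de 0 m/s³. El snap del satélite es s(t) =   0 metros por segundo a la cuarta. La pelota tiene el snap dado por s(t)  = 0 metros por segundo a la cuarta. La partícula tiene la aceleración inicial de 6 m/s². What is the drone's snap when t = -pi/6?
To solve this, we need to take 4 derivatives of our position equation x(t) = 1 - 10·cos(3·t). Taking d/dt of x(t), we find v(t) = 30·sin(3·t). Differentiating velocity, we get acceleration: a(t) = 90·cos(3·t). The derivative of acceleration gives jerk: j(t) = -270·sin(3·t). Taking d/dt of j(t), we find s(t) = -810·cos(3·t). Using s(t) = -810·cos(3·t) and substituting t = -pi/6, we find s = 0.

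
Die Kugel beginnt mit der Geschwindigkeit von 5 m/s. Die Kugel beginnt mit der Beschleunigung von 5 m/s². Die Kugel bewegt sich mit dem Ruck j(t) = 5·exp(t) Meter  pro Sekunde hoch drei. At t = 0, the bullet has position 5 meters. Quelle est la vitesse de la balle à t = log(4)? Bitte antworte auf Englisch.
We must find the antiderivative of our jerk equation j(t) = 5·exp(t) 2 times. Finding the integral of j(t) and using a(0) = 5: a(t) = 5·exp(t). The antiderivative of acceleration, with v(0) = 5, gives velocity: v(t) = 5·exp(t). Using v(t) = 5·exp(t) and substituting t = log(4), we find v = 20.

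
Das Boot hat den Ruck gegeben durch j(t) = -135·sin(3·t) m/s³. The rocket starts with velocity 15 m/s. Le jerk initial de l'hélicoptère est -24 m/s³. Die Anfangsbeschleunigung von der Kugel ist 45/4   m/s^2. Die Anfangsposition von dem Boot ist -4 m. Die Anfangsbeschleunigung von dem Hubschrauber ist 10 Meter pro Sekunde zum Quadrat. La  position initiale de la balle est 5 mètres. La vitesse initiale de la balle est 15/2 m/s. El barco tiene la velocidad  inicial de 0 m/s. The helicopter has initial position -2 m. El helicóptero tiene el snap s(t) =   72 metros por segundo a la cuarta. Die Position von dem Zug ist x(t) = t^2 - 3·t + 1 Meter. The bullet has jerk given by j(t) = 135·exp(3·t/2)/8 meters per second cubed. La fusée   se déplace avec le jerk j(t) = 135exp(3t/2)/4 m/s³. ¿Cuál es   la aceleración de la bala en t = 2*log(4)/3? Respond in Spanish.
Para resolver esto, necesitamos tomar 1 antiderivada de nuestra ecuación de la sacudida j(t) = 135·exp(3·t/2)/8. La integral de la sacudida es la aceleración. Usando a(0) = 45/4, obtenemos a(t) = 45·exp(3·t/2)/4. Tenemos la aceleración a(t) = 45·exp(3·t/2)/4. Sustituyendo t = 2*log(4)/3: a(2*log(4)/3) = 45.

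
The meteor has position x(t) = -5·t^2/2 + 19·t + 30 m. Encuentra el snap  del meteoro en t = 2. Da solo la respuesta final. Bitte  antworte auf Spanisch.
En t = 2, s = 0.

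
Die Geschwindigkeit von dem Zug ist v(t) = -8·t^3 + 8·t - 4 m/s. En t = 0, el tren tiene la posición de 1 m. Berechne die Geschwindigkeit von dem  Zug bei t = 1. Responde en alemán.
Wir haben die Geschwindigkeit v(t) = -8·t^3 + 8·t - 4. Durch Einsetzen von t = 1: v(1) = -4.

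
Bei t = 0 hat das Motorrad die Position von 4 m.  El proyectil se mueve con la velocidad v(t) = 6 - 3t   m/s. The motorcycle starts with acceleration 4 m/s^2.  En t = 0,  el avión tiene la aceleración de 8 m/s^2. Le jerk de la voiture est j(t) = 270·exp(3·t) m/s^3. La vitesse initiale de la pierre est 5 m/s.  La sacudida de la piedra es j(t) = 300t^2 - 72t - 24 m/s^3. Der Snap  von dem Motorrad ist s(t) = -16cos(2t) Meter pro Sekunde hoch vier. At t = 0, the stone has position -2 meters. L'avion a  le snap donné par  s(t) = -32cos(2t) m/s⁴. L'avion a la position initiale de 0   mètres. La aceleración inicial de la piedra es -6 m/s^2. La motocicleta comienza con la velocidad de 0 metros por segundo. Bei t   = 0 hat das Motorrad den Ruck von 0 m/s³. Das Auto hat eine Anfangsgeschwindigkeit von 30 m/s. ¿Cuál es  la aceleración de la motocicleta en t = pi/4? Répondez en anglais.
Starting from snap s(t) = -16·cos(2·t), we take 2 integrals. Finding the antiderivative of s(t) and using j(0) = 0: j(t) = -8·sin(2·t). Taking ∫j(t)dt and applying a(0) = 4, we find a(t) = 4·cos(2·t). From the given acceleration equation a(t) = 4·cos(2·t), we substitute t = pi/4 to get a = 0.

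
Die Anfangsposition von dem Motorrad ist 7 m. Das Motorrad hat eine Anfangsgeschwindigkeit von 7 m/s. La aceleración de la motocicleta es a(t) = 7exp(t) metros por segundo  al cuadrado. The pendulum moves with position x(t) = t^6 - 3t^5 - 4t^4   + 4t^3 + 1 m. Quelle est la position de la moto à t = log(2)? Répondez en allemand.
Ausgehend von der Beschleunigung a(t) = 7·exp(t), nehmen wir 2 Stammfunktionen. Durch Integration von der Beschleunigung und Verwendung der Anfangsbedingung v(0) = 7, erhalten wir v(t) = 7·exp(t). Die Stammfunktion von der Geschwindigkeit ist die Position. Mit x(0) = 7 erhalten wir x(t) = 7·exp(t). Mit x(t) = 7·exp(t) und Einsetzen von t = log(2), finden wir x = 14.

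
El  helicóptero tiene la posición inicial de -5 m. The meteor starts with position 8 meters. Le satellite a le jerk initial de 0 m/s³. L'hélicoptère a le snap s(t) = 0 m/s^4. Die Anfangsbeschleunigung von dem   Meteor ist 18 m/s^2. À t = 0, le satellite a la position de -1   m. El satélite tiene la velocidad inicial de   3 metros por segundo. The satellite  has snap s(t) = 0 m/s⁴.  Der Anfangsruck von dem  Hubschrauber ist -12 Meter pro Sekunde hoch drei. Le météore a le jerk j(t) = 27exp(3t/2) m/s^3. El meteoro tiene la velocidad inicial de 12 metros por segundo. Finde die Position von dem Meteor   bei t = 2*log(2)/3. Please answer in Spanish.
Necesitamos integrar nuestra ecuación de la sacudida j(t) = 27·exp(3·t/2) 3 veces. Tomando ∫j(t)dt y aplicando a(0) = 18, encontramos a(t) = 18·exp(3·t/2). Integrando la aceleración y usando la condición inicial v(0) = 12, obtenemos v(t) = 12·exp(3·t/2). La antiderivada de la velocidad es la posición. Usando x(0) = 8, obtenemos x(t) = 8·exp(3·t/2). Usando x(t) = 8·exp(3·t/2) y sustituyendo t = 2*log(2)/3, encontramos x = 16.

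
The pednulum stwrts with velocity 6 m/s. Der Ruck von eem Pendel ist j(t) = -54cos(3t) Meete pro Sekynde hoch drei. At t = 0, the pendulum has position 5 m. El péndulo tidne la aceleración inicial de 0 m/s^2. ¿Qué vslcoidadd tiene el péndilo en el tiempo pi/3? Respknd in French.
Pour résoudre ceci, nous devons prendre 2 intégrales de notre équation du jerk j(t) = -54·cos(3·t). La primitive du jerk, avec a(0) = 0, donne l'accélération: a(t) = -18·sin(3·t). En prenant ∫a(t)dt et en appliquant v(0) = 6, nous trouvons v(t) = 6·cos(3·t). De l'équation de la vitesse v(t) = 6·cos(3·t), nous substituons t = pi/3 pour obtenir v = -6.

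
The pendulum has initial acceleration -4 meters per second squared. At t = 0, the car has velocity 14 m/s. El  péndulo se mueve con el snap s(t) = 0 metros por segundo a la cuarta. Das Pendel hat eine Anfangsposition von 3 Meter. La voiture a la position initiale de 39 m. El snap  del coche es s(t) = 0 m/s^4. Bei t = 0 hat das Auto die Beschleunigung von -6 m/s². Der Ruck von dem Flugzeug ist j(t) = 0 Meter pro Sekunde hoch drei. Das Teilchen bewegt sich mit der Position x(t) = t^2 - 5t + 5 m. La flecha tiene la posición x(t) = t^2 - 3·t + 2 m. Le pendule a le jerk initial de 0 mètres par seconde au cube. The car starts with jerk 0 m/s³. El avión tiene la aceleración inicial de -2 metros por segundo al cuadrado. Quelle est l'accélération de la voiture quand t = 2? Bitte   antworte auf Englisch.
We need to integrate our snap equation s(t) = 0 2 times. Finding the antiderivative of s(t) and using j(0) = 0: j(t) = 0. The antiderivative of jerk, with a(0) = -6, gives acceleration: a(t) = -6. We have acceleration a(t) = -6. Substituting t = 2: a(2) = -6.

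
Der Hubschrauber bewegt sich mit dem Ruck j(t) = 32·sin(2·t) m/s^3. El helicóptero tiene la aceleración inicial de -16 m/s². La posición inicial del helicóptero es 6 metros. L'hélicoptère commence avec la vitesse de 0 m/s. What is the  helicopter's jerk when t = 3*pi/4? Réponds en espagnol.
Tenemos la sacudida j(t) = 32·sin(2·t). Sustituyendo t = 3*pi/4: j(3*pi/4) = -32.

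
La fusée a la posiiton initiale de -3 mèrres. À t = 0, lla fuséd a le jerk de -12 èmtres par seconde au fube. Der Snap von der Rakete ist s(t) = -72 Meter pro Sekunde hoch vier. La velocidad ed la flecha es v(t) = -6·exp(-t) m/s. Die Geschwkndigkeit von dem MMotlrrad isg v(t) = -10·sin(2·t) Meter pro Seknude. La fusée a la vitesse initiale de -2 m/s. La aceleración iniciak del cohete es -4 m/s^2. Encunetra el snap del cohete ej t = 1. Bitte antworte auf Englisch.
From the given snap equation s(t) = -72, we substitute t = 1 to get s = -72.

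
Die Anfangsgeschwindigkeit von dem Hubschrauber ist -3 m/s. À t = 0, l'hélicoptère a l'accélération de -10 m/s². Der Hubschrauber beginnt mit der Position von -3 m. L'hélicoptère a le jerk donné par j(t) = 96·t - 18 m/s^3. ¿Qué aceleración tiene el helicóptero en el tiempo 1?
Para resolver esto, necesitamos tomar 1 integral de nuestra ecuación de la sacudida j(t) = 96·t - 18. Tomando ∫j(t)dt y aplicando a(0) = -10, encontramos a(t) = 48·t^2 - 18·t - 10. Tenemos la aceleración a(t) = 48·t^2 - 18·t - 10. Sustituyendo t = 1: a(1) = 20.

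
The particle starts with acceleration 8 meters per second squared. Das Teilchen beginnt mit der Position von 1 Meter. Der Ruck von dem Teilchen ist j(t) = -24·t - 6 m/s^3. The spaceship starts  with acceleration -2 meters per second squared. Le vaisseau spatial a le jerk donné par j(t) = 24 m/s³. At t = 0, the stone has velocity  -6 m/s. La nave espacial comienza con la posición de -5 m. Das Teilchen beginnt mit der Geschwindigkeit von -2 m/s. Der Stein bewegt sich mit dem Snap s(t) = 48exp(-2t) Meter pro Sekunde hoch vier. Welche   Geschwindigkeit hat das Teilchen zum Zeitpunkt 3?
Ausgehend von dem Ruck j(t) = -24·t - 6, nehmen wir 2 Integrale. Die Stammfunktion von dem Ruck ist die Beschleunigung. Mit a(0) = 8 erhalten wir a(t) = -12·t^2 - 6·t + 8. Durch Integration von der Beschleunigung und Verwendung der Anfangsbedingung v(0) = -2, erhalten wir v(t) = -4·t^3 - 3·t^2 + 8·t - 2. Wir haben die Geschwindigkeit v(t) = -4·t^3 - 3·t^2 + 8·t - 2. Durch Einsetzen von t = 3: v(3) = -113.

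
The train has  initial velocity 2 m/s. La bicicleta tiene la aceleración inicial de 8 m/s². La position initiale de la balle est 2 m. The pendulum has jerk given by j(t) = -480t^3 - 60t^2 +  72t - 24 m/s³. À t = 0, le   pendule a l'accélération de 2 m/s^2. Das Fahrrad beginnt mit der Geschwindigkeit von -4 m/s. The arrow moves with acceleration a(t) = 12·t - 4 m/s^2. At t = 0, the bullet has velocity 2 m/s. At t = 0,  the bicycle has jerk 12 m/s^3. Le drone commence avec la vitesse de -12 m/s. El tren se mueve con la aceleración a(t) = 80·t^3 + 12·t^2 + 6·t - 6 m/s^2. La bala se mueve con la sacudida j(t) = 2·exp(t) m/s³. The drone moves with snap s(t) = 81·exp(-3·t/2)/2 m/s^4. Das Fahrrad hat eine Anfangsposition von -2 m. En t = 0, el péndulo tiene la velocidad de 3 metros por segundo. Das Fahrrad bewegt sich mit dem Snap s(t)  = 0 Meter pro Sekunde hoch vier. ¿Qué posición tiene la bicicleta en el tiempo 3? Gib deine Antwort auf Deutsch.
Ausgehend von dem Snap s(t) = 0, nehmen wir 4 Stammfunktionen. Mit ∫s(t)dt und Anwendung von j(0) = 12, finden wir j(t) = 12. Das Integral von dem Ruck, mit a(0) = 8, ergibt die Beschleunigung: a(t) = 12·t + 8. Das Integral von der Beschleunigung, mit v(0) = -4, ergibt die Geschwindigkeit: v(t) = 6·t^2 + 8·t - 4. Durch Integration von der Geschwindigkeit und Verwendung der Anfangsbedingung x(0) = -2, erhalten wir x(t) = 2·t^3 + 4·t^2 - 4·t - 2. Wir haben die Position x(t) = 2·t^3 + 4·t^2 - 4·t - 2. Durch Einsetzen von t = 3: x(3) = 76.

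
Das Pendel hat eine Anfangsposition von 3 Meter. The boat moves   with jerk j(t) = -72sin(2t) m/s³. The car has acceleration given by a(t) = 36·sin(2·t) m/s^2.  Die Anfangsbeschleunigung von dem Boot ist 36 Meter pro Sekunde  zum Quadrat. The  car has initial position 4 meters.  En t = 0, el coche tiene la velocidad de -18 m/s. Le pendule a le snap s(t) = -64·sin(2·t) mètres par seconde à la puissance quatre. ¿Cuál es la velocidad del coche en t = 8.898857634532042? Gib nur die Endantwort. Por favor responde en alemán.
Die Antwort ist -8.92752446161818.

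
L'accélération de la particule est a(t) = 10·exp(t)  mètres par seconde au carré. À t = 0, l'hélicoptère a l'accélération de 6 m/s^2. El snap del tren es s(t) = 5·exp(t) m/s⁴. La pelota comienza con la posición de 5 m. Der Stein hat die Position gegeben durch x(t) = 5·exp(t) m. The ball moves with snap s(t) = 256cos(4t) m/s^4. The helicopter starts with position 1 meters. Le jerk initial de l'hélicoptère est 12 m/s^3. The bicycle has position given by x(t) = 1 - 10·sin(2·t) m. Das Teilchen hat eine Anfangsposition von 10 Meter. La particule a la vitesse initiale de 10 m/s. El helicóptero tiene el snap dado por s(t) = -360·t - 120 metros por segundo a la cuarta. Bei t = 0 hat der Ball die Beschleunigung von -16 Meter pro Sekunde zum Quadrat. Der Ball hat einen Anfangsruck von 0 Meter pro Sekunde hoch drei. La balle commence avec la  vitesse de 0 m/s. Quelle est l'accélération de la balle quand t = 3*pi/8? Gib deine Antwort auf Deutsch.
Wir müssen unsere Gleichung für den Snap s(t) = 256·cos(4·t) 2-mal integrieren. Mit ∫s(t)dt und Anwendung von j(0) = 0, finden wir j(t) = 64·sin(4·t). Mit ∫j(t)dt und Anwendung von a(0) = -16, finden wir a(t) = -16·cos(4·t). Wir haben die Beschleunigung a(t) = -16·cos(4·t). Durch Einsetzen von t = 3*pi/8: a(3*pi/8) = 0.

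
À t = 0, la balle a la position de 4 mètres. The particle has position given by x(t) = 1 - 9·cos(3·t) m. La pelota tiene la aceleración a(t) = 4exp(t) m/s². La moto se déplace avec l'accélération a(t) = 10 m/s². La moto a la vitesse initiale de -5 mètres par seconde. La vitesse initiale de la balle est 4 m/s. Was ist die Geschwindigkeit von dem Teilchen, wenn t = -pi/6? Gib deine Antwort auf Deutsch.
Um dies zu lösen, müssen wir 1 Ableitung unserer Gleichung für die Position x(t) = 1 - 9·cos(3·t) nehmen. Die Ableitung von der Position ergibt die Geschwindigkeit: v(t) = 27·sin(3·t). Wir haben die Geschwindigkeit v(t) = 27·sin(3·t). Durch Einsetzen von t = -pi/6: v(-pi/6) = -27.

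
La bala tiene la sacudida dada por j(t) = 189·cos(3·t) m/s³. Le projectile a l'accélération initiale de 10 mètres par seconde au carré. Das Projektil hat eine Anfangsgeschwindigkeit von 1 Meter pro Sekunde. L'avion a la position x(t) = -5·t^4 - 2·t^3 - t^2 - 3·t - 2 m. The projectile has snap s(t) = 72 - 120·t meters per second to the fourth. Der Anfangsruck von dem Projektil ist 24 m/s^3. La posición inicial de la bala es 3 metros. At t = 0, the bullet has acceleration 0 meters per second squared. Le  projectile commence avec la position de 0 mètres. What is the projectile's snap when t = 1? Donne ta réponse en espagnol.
De la ecuación del snap s(t) = 72 - 120·t, sustituimos t = 1 para obtener s = -48.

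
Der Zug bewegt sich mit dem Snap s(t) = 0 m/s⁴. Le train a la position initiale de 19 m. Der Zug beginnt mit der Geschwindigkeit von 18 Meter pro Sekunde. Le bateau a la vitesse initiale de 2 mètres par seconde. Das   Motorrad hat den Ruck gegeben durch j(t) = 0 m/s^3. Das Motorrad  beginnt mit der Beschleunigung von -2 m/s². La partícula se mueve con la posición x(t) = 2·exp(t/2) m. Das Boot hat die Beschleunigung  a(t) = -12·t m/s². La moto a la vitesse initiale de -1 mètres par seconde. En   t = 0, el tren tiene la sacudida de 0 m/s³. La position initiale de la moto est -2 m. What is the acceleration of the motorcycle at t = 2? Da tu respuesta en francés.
Nous devons trouver l'intégrale de notre équation du jerk j(t) = 0 1 fois. En intégrant le jerk et en utilisant la condition initiale a(0) = -2, nous obtenons a(t) = -2. Nous avons l'accélération a(t) = -2. En substituant t = 2: a(2) = -2.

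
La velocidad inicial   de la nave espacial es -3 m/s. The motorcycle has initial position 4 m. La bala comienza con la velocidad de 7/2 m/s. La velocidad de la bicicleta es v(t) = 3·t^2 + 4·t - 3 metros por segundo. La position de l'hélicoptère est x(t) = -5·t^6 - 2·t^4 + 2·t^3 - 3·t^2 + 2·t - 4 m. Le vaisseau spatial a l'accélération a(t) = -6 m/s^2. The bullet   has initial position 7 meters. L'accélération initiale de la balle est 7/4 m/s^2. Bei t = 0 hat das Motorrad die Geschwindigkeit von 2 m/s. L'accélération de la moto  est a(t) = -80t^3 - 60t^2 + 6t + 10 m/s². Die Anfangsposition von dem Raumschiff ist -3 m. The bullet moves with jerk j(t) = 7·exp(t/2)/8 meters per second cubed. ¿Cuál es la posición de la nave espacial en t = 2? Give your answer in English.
To find the answer, we compute 2 antiderivatives of a(t) = -6. The integral of acceleration is velocity. Using v(0) = -3, we get v(t) = -6·t - 3. Taking ∫v(t)dt and applying x(0) = -3, we find x(t) = -3·t^2 - 3·t - 3. From the given position equation x(t) = -3·t^2 - 3·t - 3, we substitute t = 2 to get x = -21.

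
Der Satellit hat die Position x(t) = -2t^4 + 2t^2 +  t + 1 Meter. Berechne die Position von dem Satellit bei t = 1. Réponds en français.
De l'équation de la position x(t) = -2·t^4 + 2·t^2 + t + 1, nous substituons t = 1 pour obtenir x = 2.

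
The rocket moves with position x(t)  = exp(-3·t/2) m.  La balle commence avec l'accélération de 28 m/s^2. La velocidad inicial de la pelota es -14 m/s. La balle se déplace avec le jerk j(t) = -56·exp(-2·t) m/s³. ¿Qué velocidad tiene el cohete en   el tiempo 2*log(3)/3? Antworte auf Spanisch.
Debemos derivar nuestra ecuación de la posición x(t) = exp(-3·t/2) 1 vez. Derivando la posición, obtenemos la velocidad: v(t) = -3·exp(-3·t/2)/2. Usando v(t) = -3·exp(-3·t/2)/2 y sustituyendo t = 2*log(3)/3, encontramos v = -1/2.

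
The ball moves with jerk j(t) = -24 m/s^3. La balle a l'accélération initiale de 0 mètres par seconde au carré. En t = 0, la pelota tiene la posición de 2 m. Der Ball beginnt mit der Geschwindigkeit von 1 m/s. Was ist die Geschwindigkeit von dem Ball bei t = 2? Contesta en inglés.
We need to integrate our jerk equation j(t) = -24 2 times. The integral of jerk, with a(0) = 0, gives acceleration: a(t) = -24·t. The antiderivative of acceleration, with v(0) = 1, gives velocity: v(t) = 1 - 12·t^2. We have velocity v(t) = 1 - 12·t^2. Substituting t = 2: v(2) = -47.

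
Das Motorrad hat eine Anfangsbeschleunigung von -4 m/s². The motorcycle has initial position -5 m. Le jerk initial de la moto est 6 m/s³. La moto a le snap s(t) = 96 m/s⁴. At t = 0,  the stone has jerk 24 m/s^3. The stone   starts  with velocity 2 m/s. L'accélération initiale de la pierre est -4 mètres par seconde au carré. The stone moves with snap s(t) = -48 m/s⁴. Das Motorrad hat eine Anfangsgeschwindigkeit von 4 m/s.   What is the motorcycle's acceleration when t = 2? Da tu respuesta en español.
Para resolver esto, necesitamos tomar 2 integrales de nuestra ecuación del snap s(t) = 96. Tomando ∫s(t)dt y aplicando j(0) = 6, encontramos j(t) = 96·t + 6. La integral de la sacudida, con a(0) = -4, da la aceleración: a(t) = 48·t^2 + 6·t - 4. Tenemos la aceleración a(t) = 48·t^2 + 6·t - 4. Sustituyendo t = 2: a(2) = 200.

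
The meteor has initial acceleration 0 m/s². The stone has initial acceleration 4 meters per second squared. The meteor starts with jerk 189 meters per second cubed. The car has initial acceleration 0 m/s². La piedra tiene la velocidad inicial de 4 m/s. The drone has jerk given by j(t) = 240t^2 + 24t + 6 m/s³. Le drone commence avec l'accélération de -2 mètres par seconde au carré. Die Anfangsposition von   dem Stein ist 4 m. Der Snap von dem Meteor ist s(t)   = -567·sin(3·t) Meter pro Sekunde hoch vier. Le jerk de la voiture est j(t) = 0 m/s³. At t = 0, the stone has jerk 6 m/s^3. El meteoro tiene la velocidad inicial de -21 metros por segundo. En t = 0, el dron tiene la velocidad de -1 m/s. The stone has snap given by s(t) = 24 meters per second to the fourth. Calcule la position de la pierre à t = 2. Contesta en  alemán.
Wir müssen unsere Gleichung für den Snap s(t) = 24 4-mal integrieren. Die Stammfunktion von dem Snap, mit j(0) = 6, ergibt den Ruck: j(t) = 24·t + 6. Durch Integration von dem Ruck und Verwendung der Anfangsbedingung a(0) = 4, erhalten wir a(t) = 12·t^2 + 6·t + 4. Die Stammfunktion von der Beschleunigung, mit v(0) = 4, ergibt die Geschwindigkeit: v(t) = 4·t^3 + 3·t^2 + 4·t + 4. Durch Integration von der Geschwindigkeit und Verwendung der Anfangsbedingung x(0) = 4, erhalten wir x(t) = t^4 + t^3 + 2·t^2 + 4·t + 4. Aus der Gleichung für die Position x(t) = t^4 + t^3 + 2·t^2 + 4·t + 4, setzen wir t = 2 ein und erhalten x = 44.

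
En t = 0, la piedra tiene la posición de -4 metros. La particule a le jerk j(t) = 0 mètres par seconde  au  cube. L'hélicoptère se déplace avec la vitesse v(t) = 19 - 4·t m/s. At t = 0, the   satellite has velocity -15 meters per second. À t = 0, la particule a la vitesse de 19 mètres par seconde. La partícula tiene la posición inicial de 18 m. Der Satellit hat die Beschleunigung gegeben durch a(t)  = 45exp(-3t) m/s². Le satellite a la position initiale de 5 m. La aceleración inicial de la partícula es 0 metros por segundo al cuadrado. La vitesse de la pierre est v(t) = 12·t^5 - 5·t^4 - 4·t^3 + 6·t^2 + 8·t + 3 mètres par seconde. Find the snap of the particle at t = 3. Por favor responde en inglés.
To solve this, we need to take 1 derivative of our jerk equation j(t) = 0. Taking d/dt of j(t), we find s(t) = 0. We have snap s(t) = 0. Substituting t = 3: s(3) = 0.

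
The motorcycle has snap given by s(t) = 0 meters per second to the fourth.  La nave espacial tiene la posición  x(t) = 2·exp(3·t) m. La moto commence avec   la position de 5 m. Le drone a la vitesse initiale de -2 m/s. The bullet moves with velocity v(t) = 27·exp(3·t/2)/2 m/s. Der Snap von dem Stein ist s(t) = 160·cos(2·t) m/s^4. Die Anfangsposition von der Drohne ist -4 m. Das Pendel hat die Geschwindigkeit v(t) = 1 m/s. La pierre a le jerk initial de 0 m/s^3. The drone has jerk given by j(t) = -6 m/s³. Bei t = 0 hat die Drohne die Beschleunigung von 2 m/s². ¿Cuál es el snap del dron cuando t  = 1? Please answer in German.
Wir müssen unsere Gleichung für den Ruck j(t) = -6 1-mal ableiten. Die Ableitung von dem Ruck ergibt den Snap: s(t) = 0. Aus der Gleichung für den Snap s(t) = 0, setzen wir t = 1 ein und erhalten s = 0.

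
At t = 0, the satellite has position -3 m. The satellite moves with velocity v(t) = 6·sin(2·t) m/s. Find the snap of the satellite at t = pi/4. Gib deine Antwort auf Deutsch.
Um dies zu lösen, müssen wir 3 Ableitungen unserer Gleichung für die Geschwindigkeit v(t) = 6·sin(2·t) nehmen. Durch Ableiten von der Geschwindigkeit erhalten wir die Beschleunigung: a(t) = 12·cos(2·t). Die Ableitung von der Beschleunigung ergibt den Ruck: j(t) = -24·sin(2·t). Durch Ableiten von dem Ruck erhalten wir den Snap: s(t) = -48·cos(2·t). Aus der Gleichung für den Snap s(t) = -48·cos(2·t), setzen wir t = pi/4 ein und erhalten s = 0.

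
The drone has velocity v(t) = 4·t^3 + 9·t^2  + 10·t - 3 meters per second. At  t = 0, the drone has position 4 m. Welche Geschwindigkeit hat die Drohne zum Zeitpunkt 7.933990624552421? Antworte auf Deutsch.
Wir haben die Geschwindigkeit v(t) = 4·t^3 + 9·t^2 + 10·t - 3. Durch Einsetzen von t = 7.933990624552421: v(7.933990624552421) = 2640.59571531612.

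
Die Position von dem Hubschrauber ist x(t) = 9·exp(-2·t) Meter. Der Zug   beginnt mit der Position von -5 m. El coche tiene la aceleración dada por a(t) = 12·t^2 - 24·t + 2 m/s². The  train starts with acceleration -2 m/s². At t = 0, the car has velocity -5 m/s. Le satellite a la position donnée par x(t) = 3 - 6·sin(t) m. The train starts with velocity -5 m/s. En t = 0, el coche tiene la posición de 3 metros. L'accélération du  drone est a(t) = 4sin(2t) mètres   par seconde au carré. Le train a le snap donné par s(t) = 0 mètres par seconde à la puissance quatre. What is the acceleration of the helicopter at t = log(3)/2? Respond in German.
Ausgehend von der Position x(t) = 9·exp(-2·t), nehmen wir 2 Ableitungen. Mit d/dt von x(t) finden wir v(t) = -18·exp(-2·t). Durch Ableiten von der Geschwindigkeit erhalten wir die Beschleunigung: a(t) = 36·exp(-2·t). Aus der Gleichung für die Beschleunigung a(t) = 36·exp(-2·t), setzen wir t = log(3)/2 ein und erhalten a = 12.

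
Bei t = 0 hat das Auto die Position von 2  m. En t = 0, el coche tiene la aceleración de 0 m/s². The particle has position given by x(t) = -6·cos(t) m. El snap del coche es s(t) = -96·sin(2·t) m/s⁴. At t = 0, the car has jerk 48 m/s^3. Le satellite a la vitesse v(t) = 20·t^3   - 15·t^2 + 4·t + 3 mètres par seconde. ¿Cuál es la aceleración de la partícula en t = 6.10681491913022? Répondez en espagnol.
Debemos derivar nuestra ecuación de la posición x(t) = -6·cos(t) 2 veces. La derivada de la posición da la velocidad: v(t) = 6·sin(t). Derivando la velocidad, obtenemos la aceleración: a(t) = 6·cos(t). Tenemos la aceleración a(t) = 6·cos(t). Sustituyendo t = 6.10681491913022: a(6.10681491913022) = 5.90692211177099.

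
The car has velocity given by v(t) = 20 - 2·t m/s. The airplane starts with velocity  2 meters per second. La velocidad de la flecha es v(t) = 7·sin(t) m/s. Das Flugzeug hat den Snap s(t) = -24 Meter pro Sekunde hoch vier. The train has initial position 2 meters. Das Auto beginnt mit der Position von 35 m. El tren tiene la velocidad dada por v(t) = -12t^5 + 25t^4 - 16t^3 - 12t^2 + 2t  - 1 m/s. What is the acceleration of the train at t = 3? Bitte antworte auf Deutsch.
Ausgehend von der Geschwindigkeit v(t) = -12·t^5 + 25·t^4 - 16·t^3 - 12·t^2 + 2·t - 1, nehmen wir 1 Ableitung. Mit d/dt von v(t) finden wir a(t) = -60·t^4 + 100·t^3 - 48·t^2 - 24·t + 2. Mit a(t) = -60·t^4 + 100·t^3 - 48·t^2 - 24·t + 2 und Einsetzen von t = 3, finden wir a = -2662.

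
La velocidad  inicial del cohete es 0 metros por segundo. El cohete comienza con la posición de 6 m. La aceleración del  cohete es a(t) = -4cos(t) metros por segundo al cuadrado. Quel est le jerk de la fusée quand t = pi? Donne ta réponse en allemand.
Ausgehend von der Beschleunigung a(t) = -4·cos(t), nehmen wir 1 Ableitung. Die Ableitung von der Beschleunigung ergibt den Ruck: j(t) = 4·sin(t). Mit j(t) = 4·sin(t) und Einsetzen von t = pi, finden wir j = 0.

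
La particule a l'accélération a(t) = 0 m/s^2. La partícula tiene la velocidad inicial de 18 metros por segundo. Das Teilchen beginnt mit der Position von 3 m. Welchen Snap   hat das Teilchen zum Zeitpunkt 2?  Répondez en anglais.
We must differentiate our acceleration equation a(t) = 0 2 times. Differentiating acceleration, we get jerk: j(t) = 0. Taking d/dt of j(t), we find s(t) = 0. We have snap s(t) = 0. Substituting t = 2: s(2) = 0.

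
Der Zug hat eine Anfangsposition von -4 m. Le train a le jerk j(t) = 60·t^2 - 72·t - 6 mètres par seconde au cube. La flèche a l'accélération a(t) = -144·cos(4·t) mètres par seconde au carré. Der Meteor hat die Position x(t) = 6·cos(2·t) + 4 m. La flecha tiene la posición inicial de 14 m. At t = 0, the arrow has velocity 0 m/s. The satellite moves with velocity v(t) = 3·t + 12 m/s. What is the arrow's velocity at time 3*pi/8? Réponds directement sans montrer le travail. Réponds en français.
La réponse est 36.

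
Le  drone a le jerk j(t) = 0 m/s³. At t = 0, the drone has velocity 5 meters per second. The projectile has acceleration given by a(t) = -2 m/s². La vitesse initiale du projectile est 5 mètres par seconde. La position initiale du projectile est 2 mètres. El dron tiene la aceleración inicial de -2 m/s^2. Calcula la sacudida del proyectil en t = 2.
Para resolver esto, necesitamos tomar 1 derivada de nuestra ecuación de la aceleración a(t) = -2. Derivando la aceleración, obtenemos la sacudida: j(t) = 0. Usando j(t) = 0 y sustituyendo t = 2, encontramos j = 0.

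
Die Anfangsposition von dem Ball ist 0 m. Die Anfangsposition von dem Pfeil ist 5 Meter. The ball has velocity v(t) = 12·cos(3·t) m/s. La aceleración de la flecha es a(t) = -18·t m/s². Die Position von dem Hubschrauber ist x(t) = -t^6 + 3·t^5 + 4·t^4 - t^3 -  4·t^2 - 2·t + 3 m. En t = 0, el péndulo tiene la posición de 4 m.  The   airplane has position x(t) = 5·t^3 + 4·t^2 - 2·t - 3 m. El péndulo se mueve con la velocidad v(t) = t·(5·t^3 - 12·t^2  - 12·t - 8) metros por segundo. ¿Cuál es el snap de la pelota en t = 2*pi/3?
Debemos derivar nuestra ecuación de la velocidad v(t) = 12·cos(3·t) 3 veces. La derivada de la velocidad da la aceleración: a(t) = -36·sin(3·t). Derivando la aceleración, obtenemos la sacudida: j(t) = -108·cos(3·t). La derivada de la sacudida da el snap: s(t) = 324·sin(3·t). De la ecuación del snap s(t) = 324·sin(3·t), sustituimos t = 2*pi/3 para obtener s = 0.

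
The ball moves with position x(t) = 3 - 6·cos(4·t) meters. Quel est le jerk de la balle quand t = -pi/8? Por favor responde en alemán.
Wir müssen unsere Gleichung für die Position x(t) = 3 - 6·cos(4·t) 3-mal ableiten. Durch Ableiten von der Position erhalten wir die Geschwindigkeit: v(t) = 24·sin(4·t). Durch Ableiten von der Geschwindigkeit erhalten wir die Beschleunigung: a(t) = 96·cos(4·t). Mit d/dt von a(t) finden wir j(t) = -384·sin(4·t). Wir haben den Ruck j(t) = -384·sin(4·t). Durch Einsetzen von t = -pi/8: j(-pi/8) = 384.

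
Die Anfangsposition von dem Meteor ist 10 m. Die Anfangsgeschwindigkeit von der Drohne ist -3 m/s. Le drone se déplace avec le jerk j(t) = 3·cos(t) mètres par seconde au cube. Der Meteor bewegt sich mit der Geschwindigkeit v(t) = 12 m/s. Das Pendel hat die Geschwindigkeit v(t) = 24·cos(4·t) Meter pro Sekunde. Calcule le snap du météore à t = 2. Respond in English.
To solve this, we need to take 3 derivatives of our velocity equation v(t) = 12. Taking d/dt of v(t), we find a(t) = 0. Differentiating acceleration, we get jerk: j(t) = 0. Taking d/dt of j(t), we find s(t) = 0. We have snap s(t) = 0. Substituting t = 2: s(2) = 0.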